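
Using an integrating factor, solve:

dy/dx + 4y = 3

Using integrating factor method:

General solution: y = 3/4 + Ce^(-4x)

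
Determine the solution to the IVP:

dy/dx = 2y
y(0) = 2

General solution: y = Ce^(2x)
Applying IC y(0) = 2:
Particular solution: y = 2e^(2x)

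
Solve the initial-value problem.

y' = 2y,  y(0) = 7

General solution: y = Ce^(2x)
Applying IC y(0) = 7:
Particular solution: y = 7e^(2x)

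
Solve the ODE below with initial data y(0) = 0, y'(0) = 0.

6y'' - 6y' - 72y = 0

General solution: y = C₁e^(4x) + C₂e^(-3x)
Applying ICs: C₁ = 0, C₂ = 0
Particular solution: y = 0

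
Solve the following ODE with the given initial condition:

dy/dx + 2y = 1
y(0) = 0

General solution: y = 1/2 + Ce^(-2x)
Applying y(0) = 0: C = 0 - 1/2 = -1/2
Particular solution: y = 1/2 - (1/2)e^(-2x)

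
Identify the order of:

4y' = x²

The order is 1 (highest derivative is of order 1).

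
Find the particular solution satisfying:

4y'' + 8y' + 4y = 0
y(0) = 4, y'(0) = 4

General solution: y = (C₁ + C₂x)e^(-x)
Repeated root r = -1
Applying ICs: C₁ = 4, C₂ = 8
Particular solution: y = (4 + 8x)e^(-x)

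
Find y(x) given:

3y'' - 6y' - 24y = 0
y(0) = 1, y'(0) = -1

General solution: y = C₁e^(4x) + C₂e^(-2x)
Applying ICs: C₁ = 1/6, C₂ = 5/6
Particular solution: y = (1/6)e^(4x) + (5/6)e^(-2x)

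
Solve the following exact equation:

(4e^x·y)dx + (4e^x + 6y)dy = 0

Verify exactness: ∂M/∂y = ∂N/∂x ✓
Find F(x,y) such that ∂F/∂x = M, ∂F/∂y = N
Solution: 4e^x·y + 3y² = C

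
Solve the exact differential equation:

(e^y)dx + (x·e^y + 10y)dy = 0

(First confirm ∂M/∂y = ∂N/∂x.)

Verify exactness: ∂M/∂y = ∂N/∂x ✓
Find F(x,y) such that ∂F/∂x = M, ∂F/∂y = N
Solution: x·e^y + 5y² = C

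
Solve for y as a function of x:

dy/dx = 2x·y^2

Separating variables and integrating:
-1/y = x^2 + C

General solution: y^-1 = -x^2 + C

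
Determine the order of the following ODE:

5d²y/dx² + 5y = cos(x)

The order is 2 (highest derivative is of order 2).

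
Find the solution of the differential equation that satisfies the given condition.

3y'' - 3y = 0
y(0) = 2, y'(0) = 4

General solution: y = C₁e^x + C₂e^(-x)
Applying ICs: C₁ = 3, C₂ = -1
Particular solution: y = 3e^x - e^(-x)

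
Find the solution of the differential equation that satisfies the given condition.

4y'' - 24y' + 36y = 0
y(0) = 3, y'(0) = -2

General solution: y = (C₁ + C₂x)e^(3x)
Repeated root r = 3
Applying ICs: C₁ = 3, C₂ = -11
Particular solution: y = (3 - 11x)e^(3x)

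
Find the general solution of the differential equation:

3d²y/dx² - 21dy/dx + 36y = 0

Characteristic equation: 3r² - 21r + 36 = 0
Divide by 3: r² - 7r + 12 = 0
Roots: r = 3, 4 (distinct real)
General solution: y = C₁e^(3x) + C₂e^(4x)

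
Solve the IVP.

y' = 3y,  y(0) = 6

General solution: y = Ce^(3x)
Applying IC y(0) = 6:
Particular solution: y = 6e^(3x)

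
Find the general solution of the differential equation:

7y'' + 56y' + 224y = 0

Characteristic equation: 7r² + 56r + 224 = 0
Divide by 7: r² + 8r + 32 = 0
Roots: r = -4 ± 4i (complex conjugates)
General solution: y = e^(-4x)(C₁cos(4x) + C₂sin(4x))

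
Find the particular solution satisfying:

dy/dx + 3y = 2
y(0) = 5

General solution: y = 2/3 + Ce^(-3x)
Applying y(0) = 5: C = 5 - 2/3 = 13/3
Particular solution: y = 2/3 + (13/3)e^(-3x)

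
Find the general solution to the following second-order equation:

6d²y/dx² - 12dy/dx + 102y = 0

Characteristic equation: 6r² - 12r + 102 = 0
Divide by 6: r² - 2r + 17 = 0
Roots: r = 1 ± 4i (complex conjugates)
General solution: y = e^x(C₁cos(4x) + C₂sin(4x))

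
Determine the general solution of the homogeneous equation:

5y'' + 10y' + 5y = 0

Characteristic equation: 5r² + 10r + 5 = 0
Divide by 5: r² + 2r + 1 = 0
Factored: (r + 1)² = 0
Repeated root: r = -1
General solution: y = (C₁ + C₂x)e^(-x)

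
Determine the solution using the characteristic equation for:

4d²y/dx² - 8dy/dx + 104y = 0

Characteristic equation: 4r² - 8r + 104 = 0
Divide by 4: r² - 2r + 26 = 0
Roots: r = 1 ± 5i (complex conjugates)
General solution: y = e^x(C₁cos(5x) + C₂sin(5x))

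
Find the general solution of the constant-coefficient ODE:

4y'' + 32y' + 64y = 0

Characteristic equation: 4r² + 32r + 64 = 0
Divide by 4: r² + 8r + 16 = 0
Factored: (r + 4)² = 0
Repeated root: r = -4
General solution: y = (C₁ + C₂x)e^(-4x)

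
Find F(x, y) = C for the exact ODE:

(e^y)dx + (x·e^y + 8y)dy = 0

Verify exactness: ∂M/∂y = ∂N/∂x ✓
Find F(x,y) such that ∂F/∂x = M, ∂F/∂y = N
Solution: x·e^y + 4y² = C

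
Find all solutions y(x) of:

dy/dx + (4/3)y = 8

Using integrating factor method:

General solution: y = 6 + Ce^(-4x/3)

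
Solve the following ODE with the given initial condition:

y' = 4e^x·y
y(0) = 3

General solution: y = Ce^(4e^x)
Applying IC y(0) = 3:
Particular solution: y = 3e^(4(e^x - 1))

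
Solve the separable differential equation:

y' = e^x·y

Separating variables and integrating:
ln|y| = e^x + C

General solution: y = Ce^(e^x)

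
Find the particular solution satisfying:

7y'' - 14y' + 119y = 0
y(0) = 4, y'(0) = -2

General solution: y = e^x(C₁cos(4x) + C₂sin(4x))
Complex roots r = 1 ± 4i
Applying ICs: C₁ = 4, C₂ = -3/2
Particular solution: y = e^x(4cos(4x) - (3/2)sin(4x))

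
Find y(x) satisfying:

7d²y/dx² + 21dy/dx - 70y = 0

Characteristic equation: 7r² + 21r - 70 = 0
Divide by 7: r² + 3r - 10 = 0
Roots: r = 2, -5 (distinct real)
General solution: y = C₁e^(2x) + C₂e^(-5x)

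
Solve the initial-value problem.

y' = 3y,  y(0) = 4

General solution: y = Ce^(3x)
Applying IC y(0) = 4:
Particular solution: y = 4e^(3x)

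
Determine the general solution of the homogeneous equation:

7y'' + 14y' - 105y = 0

Characteristic equation: 7r² + 14r - 105 = 0
Divide by 7: r² + 2r - 15 = 0
Roots: r = 3, -5 (distinct real)
General solution: y = C₁e^(3x) + C₂e^(-5x)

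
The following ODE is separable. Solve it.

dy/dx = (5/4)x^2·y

Separating variables and integrating:
ln|y| = 5x^3/12 + C

General solution: y = Ce^(5x^3/12)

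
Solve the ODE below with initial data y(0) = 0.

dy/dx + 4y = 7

General solution: y = 7/4 + Ce^(-4x)
Applying y(0) = 0: C = 0 - 7/4 = -7/4
Particular solution: y = 7/4 - (7/4)e^(-4x)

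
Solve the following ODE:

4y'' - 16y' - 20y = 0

Characteristic equation: 4r² - 16r - 20 = 0
Divide by 4: r² - 4r - 5 = 0
Roots: r = 5, -1 (distinct real)
General solution: y = C₁e^(5x) + C₂e^(-x)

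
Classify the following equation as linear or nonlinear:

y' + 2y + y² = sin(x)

Nonlinear (y² term)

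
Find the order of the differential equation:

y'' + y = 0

The order is 2 (highest derivative is of order 2).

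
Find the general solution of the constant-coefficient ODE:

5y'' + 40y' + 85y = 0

Characteristic equation: 5r² + 40r + 85 = 0
Divide by 5: r² + 8r + 17 = 0
Roots: r = -4 ± i (complex conjugates)
General solution: y = e^(-4x)(C₁cos(x) + C₂sin(x))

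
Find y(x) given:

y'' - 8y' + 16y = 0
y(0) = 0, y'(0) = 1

General solution: y = (C₁ + C₂x)e^(4x)
Repeated root r = 4
Applying ICs: C₁ = 0, C₂ = 1
Particular solution: y = xe^(4x)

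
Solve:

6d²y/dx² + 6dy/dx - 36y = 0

Characteristic equation: 6r² + 6r - 36 = 0
Divide by 6: r² + r - 6 = 0
Roots: r = 2, -3 (distinct real)
General solution: y = C₁e^(2x) + C₂e^(-3x)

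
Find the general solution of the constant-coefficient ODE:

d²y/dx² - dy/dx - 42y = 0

Characteristic equation: r² - r - 42 = 0
Roots: r = 7, -6 (distinct real)
General solution: y = C₁e^(7x) + C₂e^(-6x)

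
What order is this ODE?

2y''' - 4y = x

The order is 3 (highest derivative is of order 3).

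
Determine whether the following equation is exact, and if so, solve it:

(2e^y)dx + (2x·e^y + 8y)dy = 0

Verify exactness: ∂M/∂y = ∂N/∂x ✓
Find F(x,y) such that ∂F/∂x = M, ∂F/∂y = N
Solution: 2x·e^y + 4y² = C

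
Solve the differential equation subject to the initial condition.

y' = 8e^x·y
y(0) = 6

General solution: y = Ce^(8e^x)
Applying IC y(0) = 6:
Particular solution: y = 6e^(8(e^x - 1))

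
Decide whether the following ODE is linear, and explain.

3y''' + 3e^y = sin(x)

Nonlinear (e^y is nonlinear in y)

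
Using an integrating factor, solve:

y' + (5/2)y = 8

Using integrating factor method:

General solution: y = 16/5 + Ce^(-5x/2)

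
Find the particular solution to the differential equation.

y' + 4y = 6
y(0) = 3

General solution: y = 3/2 + Ce^(-4x)
Applying y(0) = 3: C = 3 - 3/2 = 3/2
Particular solution: y = 3/2 + (3/2)e^(-4x)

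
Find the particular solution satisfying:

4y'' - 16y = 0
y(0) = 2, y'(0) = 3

General solution: y = C₁e^(2x) + C₂e^(-2x)
Applying ICs: C₁ = 7/4, C₂ = 1/4
Particular solution: y = (7/4)e^(2x) + (1/4)e^(-2x)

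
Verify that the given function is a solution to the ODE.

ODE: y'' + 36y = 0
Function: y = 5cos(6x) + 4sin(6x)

Verification:
y'' = -180cos(6x) - 144sin(6x)
y'' + 36y = 0 ✓

Yes, it is a solution.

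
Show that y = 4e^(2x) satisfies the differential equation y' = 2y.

Verification:
y = 4e^(2x)
y' = 8e^(2x)
2y = 8e^(2x)
y' = 2y ✓

Yes, it is a solution.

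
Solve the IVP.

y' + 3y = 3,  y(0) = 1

General solution: y = 1 + Ce^(-3x)
Applying y(0) = 1: C = 1 - 1 = 0
Particular solution: y = 1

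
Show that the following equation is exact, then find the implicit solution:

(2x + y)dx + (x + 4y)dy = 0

Verify exactness: ∂M/∂y = ∂N/∂x ✓
Find F(x,y) such that ∂F/∂x = M, ∂F/∂y = N
Solution: x² + xy + 2y² = C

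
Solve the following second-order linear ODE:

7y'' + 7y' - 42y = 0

Characteristic equation: 7r² + 7r - 42 = 0
Divide by 7: r² + r - 6 = 0
Roots: r = 2, -3 (distinct real)
General solution: y = C₁e^(2x) + C₂e^(-3x)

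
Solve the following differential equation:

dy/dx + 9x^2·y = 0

Using integrating factor method:

General solution: y = Ce^(-3x^3)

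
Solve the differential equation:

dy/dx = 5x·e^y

Separating variables and integrating:
-e^(-y) = 5x²/2 + C

General solution: y = -ln(C - 5x²/2)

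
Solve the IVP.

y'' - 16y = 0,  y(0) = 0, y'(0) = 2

General solution: y = C₁e^(4x) + C₂e^(-4x)
Applying ICs: C₁ = 1/4, C₂ = -1/4
Particular solution: y = (1/4)e^(4x) - (1/4)e^(-4x)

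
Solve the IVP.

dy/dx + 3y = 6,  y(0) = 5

General solution: y = 2 + Ce^(-3x)
Applying y(0) = 5: C = 5 - 2 = 3
Particular solution: y = 2 + 3e^(-3x)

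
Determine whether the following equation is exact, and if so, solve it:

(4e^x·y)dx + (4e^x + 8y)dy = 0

Verify exactness: ∂M/∂y = ∂N/∂x ✓
Find F(x,y) such that ∂F/∂x = M, ∂F/∂y = N
Solution: 4e^x·y + 4y² = C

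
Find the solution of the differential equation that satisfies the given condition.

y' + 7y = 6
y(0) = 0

General solution: y = 6/7 + Ce^(-7x)
Applying y(0) = 0: C = 0 - 6/7 = -6/7
Particular solution: y = 6/7 - (6/7)e^(-7x)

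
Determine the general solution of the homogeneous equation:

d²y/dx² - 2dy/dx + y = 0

Characteristic equation: r² - 2r + 1 = 0
Factored: (r - 1)² = 0
Repeated root: r = 1
General solution: y = (C₁ + C₂x)e^x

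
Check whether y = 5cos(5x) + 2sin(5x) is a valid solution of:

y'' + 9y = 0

Verification:
y'' = -125cos(5x) - 50sin(5x)
y'' + 9y ≠ 0 (frequency mismatch: got 25 instead of 9)

No, it is not a solution.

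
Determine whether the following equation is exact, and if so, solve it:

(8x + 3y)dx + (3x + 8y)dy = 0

Verify exactness: ∂M/∂y = ∂N/∂x ✓
Find F(x,y) such that ∂F/∂x = M, ∂F/∂y = N
Solution: 4x² + 3xy + 4y² = C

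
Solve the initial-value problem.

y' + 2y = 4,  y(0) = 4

General solution: y = 2 + Ce^(-2x)
Applying y(0) = 4: C = 4 - 2 = 2
Particular solution: y = 2 + 2e^(-2x)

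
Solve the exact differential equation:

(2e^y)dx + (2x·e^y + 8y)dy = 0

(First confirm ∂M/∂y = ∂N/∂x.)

Verify exactness: ∂M/∂y = ∂N/∂x ✓
Find F(x,y) such that ∂F/∂x = M, ∂F/∂y = N
Solution: 2x·e^y + 4y² = C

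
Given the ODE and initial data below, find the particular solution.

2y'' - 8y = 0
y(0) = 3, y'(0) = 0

General solution: y = C₁e^(2x) + C₂e^(-2x)
Applying ICs: C₁ = 3/2, C₂ = 3/2
Particular solution: y = (3/2)e^(2x) + (3/2)e^(-2x)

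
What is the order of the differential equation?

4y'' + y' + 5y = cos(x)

The order is 2 (highest derivative is of order 2).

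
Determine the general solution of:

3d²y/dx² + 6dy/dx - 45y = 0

Characteristic equation: 3r² + 6r - 45 = 0
Divide by 3: r² + 2r - 15 = 0
Roots: r = 3, -5 (distinct real)
General solution: y = C₁e^(3x) + C₂e^(-5x)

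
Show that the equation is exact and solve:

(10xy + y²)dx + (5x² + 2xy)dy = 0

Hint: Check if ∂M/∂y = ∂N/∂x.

Verify exactness: ∂M/∂y = ∂N/∂x ✓
Find F(x,y) such that ∂F/∂x = M, ∂F/∂y = N
Solution: 5x²y + xy² = C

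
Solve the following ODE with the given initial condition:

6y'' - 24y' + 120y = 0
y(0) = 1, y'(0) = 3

General solution: y = e^(2x)(C₁cos(4x) + C₂sin(4x))
Complex roots r = 2 ± 4i
Applying ICs: C₁ = 1, C₂ = 1/4
Particular solution: y = e^(2x)(cos(4x) + (1/4)sin(4x))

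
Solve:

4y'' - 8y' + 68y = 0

Characteristic equation: 4r² - 8r + 68 = 0
Divide by 4: r² - 2r + 17 = 0
Roots: r = 1 ± 4i (complex conjugates)
General solution: y = e^x(C₁cos(4x) + C₂sin(4x))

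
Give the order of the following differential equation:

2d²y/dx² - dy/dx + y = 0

The order is 2 (highest derivative is of order 2).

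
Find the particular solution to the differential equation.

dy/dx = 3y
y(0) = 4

General solution: y = Ce^(3x)
Applying IC y(0) = 4:
Particular solution: y = 4e^(3x)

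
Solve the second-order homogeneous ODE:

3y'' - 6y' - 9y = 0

Characteristic equation: 3r² - 6r - 9 = 0
Divide by 3: r² - 2r - 3 = 0
Roots: r = 3, -1 (distinct real)
General solution: y = C₁e^(3x) + C₂e^(-x)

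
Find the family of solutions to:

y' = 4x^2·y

Separating variables and integrating:
ln|y| = 4x^3/3 + C

General solution: y = Ce^(4x^3/3)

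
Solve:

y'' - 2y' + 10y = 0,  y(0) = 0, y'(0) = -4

General solution: y = e^x(C₁cos(3x) + C₂sin(3x))
Complex roots r = 1 ± 3i
Applying ICs: C₁ = 0, C₂ = -4/3
Particular solution: y = e^x(-(4/3)sin(3x))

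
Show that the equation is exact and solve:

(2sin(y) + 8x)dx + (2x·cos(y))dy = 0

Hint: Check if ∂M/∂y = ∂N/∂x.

Verify exactness: ∂M/∂y = ∂N/∂x ✓
Find F(x,y) such that ∂F/∂x = M, ∂F/∂y = N
Solution: 2x·sin(y) + 4x² = C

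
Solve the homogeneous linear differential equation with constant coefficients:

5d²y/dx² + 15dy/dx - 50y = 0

Characteristic equation: 5r² + 15r - 50 = 0
Divide by 5: r² + 3r - 10 = 0
Roots: r = 2, -5 (distinct real)
General solution: y = C₁e^(2x) + C₂e^(-5x)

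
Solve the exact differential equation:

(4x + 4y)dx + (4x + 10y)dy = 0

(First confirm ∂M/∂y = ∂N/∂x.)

Verify exactness: ∂M/∂y = ∂N/∂x ✓
Find F(x,y) such that ∂F/∂x = M, ∂F/∂y = N
Solution: 2x² + 4xy + 5y² = C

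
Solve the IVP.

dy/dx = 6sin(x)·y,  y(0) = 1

General solution: y = Ce^(-6cos(x))
Applying IC y(0) = 1:
Particular solution: y = e^(6(1-cos(x)))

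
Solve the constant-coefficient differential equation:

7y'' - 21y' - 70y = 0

Characteristic equation: 7r² - 21r - 70 = 0
Divide by 7: r² - 3r - 10 = 0
Roots: r = 5, -2 (distinct real)
General solution: y = C₁e^(5x) + C₂e^(-2x)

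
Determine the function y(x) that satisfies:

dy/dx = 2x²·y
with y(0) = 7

General solution: y = Ce^(2x³/3)
Applying IC y(0) = 7:
Particular solution: y = 7e^(2x³/3)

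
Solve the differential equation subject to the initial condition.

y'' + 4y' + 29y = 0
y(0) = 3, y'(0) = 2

General solution: y = e^(-2x)(C₁cos(5x) + C₂sin(5x))
Complex roots r = -2 ± 5i
Applying ICs: C₁ = 3, C₂ = 8/5
Particular solution: y = e^(-2x)(3cos(5x) + (8/5)sin(5x))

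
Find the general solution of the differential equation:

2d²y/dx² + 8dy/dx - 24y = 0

Characteristic equation: 2r² + 8r - 24 = 0
Divide by 2: r² + 4r - 12 = 0
Roots: r = 2, -6 (distinct real)
General solution: y = C₁e^(2x) + C₂e^(-6x)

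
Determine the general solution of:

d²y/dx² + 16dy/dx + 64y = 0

Characteristic equation: r² + 16r + 64 = 0
Factored: (r + 8)² = 0
Repeated root: r = -8
General solution: y = (C₁ + C₂x)e^(-8x)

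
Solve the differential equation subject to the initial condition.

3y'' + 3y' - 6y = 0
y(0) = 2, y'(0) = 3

General solution: y = C₁e^x + C₂e^(-2x)
Applying ICs: C₁ = 7/3, C₂ = -1/3
Particular solution: y = (7/3)e^x - (1/3)e^(-2x)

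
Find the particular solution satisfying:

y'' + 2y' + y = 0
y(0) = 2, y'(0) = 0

General solution: y = (C₁ + C₂x)e^(-x)
Repeated root r = -1
Applying ICs: C₁ = 2, C₂ = 2
Particular solution: y = (2 + 2x)e^(-x)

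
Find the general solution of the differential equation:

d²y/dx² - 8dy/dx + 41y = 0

Characteristic equation: r² - 8r + 41 = 0
Roots: r = 4 ± 5i (complex conjugates)
General solution: y = e^(4x)(C₁cos(5x) + C₂sin(5x))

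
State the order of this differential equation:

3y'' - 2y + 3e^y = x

The order is 2 (highest derivative is of order 2).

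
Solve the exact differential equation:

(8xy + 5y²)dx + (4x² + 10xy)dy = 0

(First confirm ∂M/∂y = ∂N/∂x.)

Verify exactness: ∂M/∂y = ∂N/∂x ✓
Find F(x,y) such that ∂F/∂x = M, ∂F/∂y = N
Solution: 4x²y + 5xy² = C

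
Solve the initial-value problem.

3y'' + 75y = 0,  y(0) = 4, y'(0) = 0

General solution: y = C₁cos(5x) + C₂sin(5x)
Complex roots r = ±5i
Applying ICs: C₁ = 4, C₂ = 0
Particular solution: y = 4cos(5x)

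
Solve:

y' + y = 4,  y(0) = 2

General solution: y = 4 + Ce^(-x)
Applying y(0) = 2: C = 2 - 4 = -2
Particular solution: y = 4 - 2e^(-x)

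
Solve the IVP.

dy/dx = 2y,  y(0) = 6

General solution: y = Ce^(2x)
Applying IC y(0) = 6:
Particular solution: y = 6e^(2x)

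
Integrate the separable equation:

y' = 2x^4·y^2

Separating variables and integrating:
-1/y = 2x^5/5 + C

General solution: y^-1 = (-2/5)x^5 + C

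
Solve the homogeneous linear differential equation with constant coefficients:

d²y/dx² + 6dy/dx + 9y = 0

Characteristic equation: r² + 6r + 9 = 0
Factored: (r + 3)² = 0
Repeated root: r = -3
General solution: y = (C₁ + C₂x)e^(-3x)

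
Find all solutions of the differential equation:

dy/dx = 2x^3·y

Separating variables and integrating:
ln|y| = x^4/2 + C

General solution: y = Ce^(x^4/2)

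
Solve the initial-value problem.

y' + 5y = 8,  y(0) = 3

General solution: y = 8/5 + Ce^(-5x)
Applying y(0) = 3: C = 3 - 8/5 = 7/5
Particular solution: y = 8/5 + (7/5)e^(-5x)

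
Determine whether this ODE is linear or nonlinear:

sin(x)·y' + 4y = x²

Linear (y and its derivatives appear to the first power only, no products of y terms)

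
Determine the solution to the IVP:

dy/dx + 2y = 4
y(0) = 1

General solution: y = 2 + Ce^(-2x)
Applying y(0) = 1: C = 1 - 2 = -1
Particular solution: y = 2 - e^(-2x)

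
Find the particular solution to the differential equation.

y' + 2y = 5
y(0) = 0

General solution: y = 5/2 + Ce^(-2x)
Applying y(0) = 0: C = 0 - 5/2 = -5/2
Particular solution: y = 5/2 - (5/2)e^(-2x)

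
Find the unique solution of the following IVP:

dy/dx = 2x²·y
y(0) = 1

General solution: y = Ce^(2x³/3)
Applying IC y(0) = 1:
Particular solution: y = e^(2x³/3)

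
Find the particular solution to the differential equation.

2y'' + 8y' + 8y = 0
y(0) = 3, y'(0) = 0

General solution: y = (C₁ + C₂x)e^(-2x)
Repeated root r = -2
Applying ICs: C₁ = 3, C₂ = 6
Particular solution: y = (3 + 6x)e^(-2x)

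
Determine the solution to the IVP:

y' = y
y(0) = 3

General solution: y = Ce^x
Applying IC y(0) = 3:
Particular solution: y = 3e^x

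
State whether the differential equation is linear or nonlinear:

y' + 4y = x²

Linear (y and its derivatives appear to the first power only, no products of y terms)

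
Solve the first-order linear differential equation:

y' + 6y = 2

Using integrating factor method:

General solution: y = 1/3 + Ce^(-6x)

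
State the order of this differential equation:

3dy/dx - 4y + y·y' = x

The order is 1 (highest derivative is of order 1).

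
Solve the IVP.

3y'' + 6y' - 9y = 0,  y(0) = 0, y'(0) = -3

General solution: y = C₁e^x + C₂e^(-3x)
Applying ICs: C₁ = -3/4, C₂ = 3/4
Particular solution: y = -(3/4)e^x + (3/4)e^(-3x)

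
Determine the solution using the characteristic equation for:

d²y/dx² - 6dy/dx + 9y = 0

Characteristic equation: r² - 6r + 9 = 0
Factored: (r - 3)² = 0
Repeated root: r = 3
General solution: y = (C₁ + C₂x)e^(3x)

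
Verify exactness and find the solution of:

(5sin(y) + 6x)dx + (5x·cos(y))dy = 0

Verify exactness: ∂M/∂y = ∂N/∂x ✓
Find F(x,y) such that ∂F/∂x = M, ∂F/∂y = N
Solution: 5x·sin(y) + 3x² = C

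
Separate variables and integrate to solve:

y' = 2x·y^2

Separating variables and integrating:
-1/y = x^2 + C

General solution: y^-1 = -x^2 + C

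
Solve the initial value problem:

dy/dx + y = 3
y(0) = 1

General solution: y = 3 + Ce^(-x)
Applying y(0) = 1: C = 1 - 3 = -2
Particular solution: y = 3 - 2e^(-x)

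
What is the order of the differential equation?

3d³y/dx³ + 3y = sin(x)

The order is 3 (highest derivative is of order 3).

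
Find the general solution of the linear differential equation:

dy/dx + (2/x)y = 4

Using integrating factor method:

General solution: y = (4/3)x + Cx^(-2)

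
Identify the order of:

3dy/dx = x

The order is 1 (highest derivative is of order 1).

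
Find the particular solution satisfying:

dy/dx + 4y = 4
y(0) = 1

General solution: y = 1 + Ce^(-4x)
Applying y(0) = 1: C = 1 - 1 = 0
Particular solution: y = 1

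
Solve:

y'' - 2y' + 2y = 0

Characteristic equation: r² - 2r + 2 = 0
Roots: r = 1 ± i (complex conjugates)
General solution: y = e^x(C₁cos(x) + C₂sin(x))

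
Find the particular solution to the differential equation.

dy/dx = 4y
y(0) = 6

General solution: y = Ce^(4x)
Applying IC y(0) = 6:
Particular solution: y = 6e^(4x)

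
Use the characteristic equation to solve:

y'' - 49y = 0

Characteristic equation: r² - 49 = 0
Roots: r = 7, -7 (distinct real)
General solution: y = C₁e^(7x) + C₂e^(-7x)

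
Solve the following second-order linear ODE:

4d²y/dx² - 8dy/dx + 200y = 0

Characteristic equation: 4r² - 8r + 200 = 0
Divide by 4: r² - 2r + 50 = 0
Roots: r = 1 ± 7i (complex conjugates)
General solution: y = e^x(C₁cos(7x) + C₂sin(7x))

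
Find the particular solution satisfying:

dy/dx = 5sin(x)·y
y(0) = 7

General solution: y = Ce^(-5cos(x))
Applying IC y(0) = 7:
Particular solution: y = 7e^(5(1-cos(x)))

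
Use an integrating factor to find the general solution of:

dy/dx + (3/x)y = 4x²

Using integrating factor method:

General solution: y = (2/3)x^3 + Cx^(-3)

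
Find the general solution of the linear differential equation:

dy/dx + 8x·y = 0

Using integrating factor method:

General solution: y = Ce^(-4x^2)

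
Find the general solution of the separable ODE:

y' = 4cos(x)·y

Separating variables and integrating:
ln|y| = 4sin(x) + C

General solution: y = Ce^(4sin(x))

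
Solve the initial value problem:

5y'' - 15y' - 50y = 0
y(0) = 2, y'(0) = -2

General solution: y = C₁e^(5x) + C₂e^(-2x)
Applying ICs: C₁ = 2/7, C₂ = 12/7
Particular solution: y = (2/7)e^(5x) + (12/7)e^(-2x)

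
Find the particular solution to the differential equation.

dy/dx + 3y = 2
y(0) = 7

General solution: y = 2/3 + Ce^(-3x)
Applying y(0) = 7: C = 7 - 2/3 = 19/3
Particular solution: y = 2/3 + (19/3)e^(-3x)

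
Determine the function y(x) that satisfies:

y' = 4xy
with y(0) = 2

General solution: y = Ce^(2x²)
Applying IC y(0) = 2:
Particular solution: y = 2e^(2x²)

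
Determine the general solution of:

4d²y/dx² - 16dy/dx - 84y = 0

Characteristic equation: 4r² - 16r - 84 = 0
Divide by 4: r² - 4r - 21 = 0
Roots: r = 7, -3 (distinct real)
General solution: y = C₁e^(7x) + C₂e^(-3x)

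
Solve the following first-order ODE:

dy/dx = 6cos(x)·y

Separating variables and integrating:
ln|y| = 6sin(x) + C

General solution: y = Ce^(6sin(x))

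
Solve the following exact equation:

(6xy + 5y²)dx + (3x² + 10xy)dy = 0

Verify exactness: ∂M/∂y = ∂N/∂x ✓
Find F(x,y) such that ∂F/∂x = M, ∂F/∂y = N
Solution: 3x²y + 5xy² = C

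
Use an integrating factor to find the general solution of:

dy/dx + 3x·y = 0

Using integrating factor method:

General solution: y = Ce^(-3x^2/2)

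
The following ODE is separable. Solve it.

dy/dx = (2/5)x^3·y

Separating variables and integrating:
ln|y| = x^4/10 + C

General solution: y = Ce^(x^4/10)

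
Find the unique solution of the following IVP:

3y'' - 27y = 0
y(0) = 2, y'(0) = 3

General solution: y = C₁e^(3x) + C₂e^(-3x)
Applying ICs: C₁ = 3/2, C₂ = 1/2
Particular solution: y = (3/2)e^(3x) + (1/2)e^(-3x)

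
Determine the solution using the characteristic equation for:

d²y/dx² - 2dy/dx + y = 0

Characteristic equation: r² - 2r + 1 = 0
Factored: (r - 1)² = 0
Repeated root: r = 1
General solution: y = (C₁ + C₂x)e^x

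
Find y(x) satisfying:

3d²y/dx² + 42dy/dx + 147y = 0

Characteristic equation: 3r² + 42r + 147 = 0
Divide by 3: r² + 14r + 49 = 0
Factored: (r + 7)² = 0
Repeated root: r = -7
General solution: y = (C₁ + C₂x)e^(-7x)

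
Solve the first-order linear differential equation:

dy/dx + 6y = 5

Using integrating factor method:

General solution: y = 5/6 + Ce^(-6x)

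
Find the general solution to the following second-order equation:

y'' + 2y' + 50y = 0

Characteristic equation: r² + 2r + 50 = 0
Roots: r = -1 ± 7i (complex conjugates)
General solution: y = e^(-x)(C₁cos(7x) + C₂sin(7x))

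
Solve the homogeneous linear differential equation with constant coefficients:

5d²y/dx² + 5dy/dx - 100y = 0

Characteristic equation: 5r² + 5r - 100 = 0
Divide by 5: r² + r - 20 = 0
Roots: r = 4, -5 (distinct real)
General solution: y = C₁e^(4x) + C₂e^(-5x)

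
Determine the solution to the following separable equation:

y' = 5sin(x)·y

Separating variables and integrating:
ln|y| = -5cos(x) + C

General solution: y = Ce^(-5cos(x))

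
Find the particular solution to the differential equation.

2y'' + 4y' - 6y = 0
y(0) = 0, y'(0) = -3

General solution: y = C₁e^x + C₂e^(-3x)
Applying ICs: C₁ = -3/4, C₂ = 3/4
Particular solution: y = -(3/4)e^x + (3/4)e^(-3x)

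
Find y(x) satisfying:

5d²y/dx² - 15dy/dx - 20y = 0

Characteristic equation: 5r² - 15r - 20 = 0
Divide by 5: r² - 3r - 4 = 0
Roots: r = 4, -1 (distinct real)
General solution: y = C₁e^(4x) + C₂e^(-x)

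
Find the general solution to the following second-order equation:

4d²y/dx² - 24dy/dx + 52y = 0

Characteristic equation: 4r² - 24r + 52 = 0
Divide by 4: r² - 6r + 13 = 0
Roots: r = 3 ± 2i (complex conjugates)
General solution: y = e^(3x)(C₁cos(2x) + C₂sin(2x))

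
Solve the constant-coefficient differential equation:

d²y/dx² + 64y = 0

Characteristic equation: r² + 64 = 0
Roots: r = ±8i (complex conjugates)
General solution: y = C₁cos(8x) + C₂sin(8x)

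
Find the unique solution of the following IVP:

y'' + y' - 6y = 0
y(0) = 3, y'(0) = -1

General solution: y = C₁e^(2x) + C₂e^(-3x)
Applying ICs: C₁ = 8/5, C₂ = 7/5
Particular solution: y = (8/5)e^(2x) + (7/5)e^(-3x)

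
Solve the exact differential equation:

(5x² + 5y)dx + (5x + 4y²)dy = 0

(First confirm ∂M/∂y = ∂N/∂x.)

Verify exactness: ∂M/∂y = ∂N/∂x ✓
Find F(x,y) such that ∂F/∂x = M, ∂F/∂y = N
Solution: 5x³/3 + 5xy + 4y³/3 = C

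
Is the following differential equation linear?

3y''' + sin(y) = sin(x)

No. Nonlinear (sin(y) is nonlinear in y)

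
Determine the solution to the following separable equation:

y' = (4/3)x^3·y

Separating variables and integrating:
ln|y| = x^4/3 + C

General solution: y = Ce^(x^4/3)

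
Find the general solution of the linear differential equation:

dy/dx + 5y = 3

Using integrating factor method:

General solution: y = 3/5 + Ce^(-5x)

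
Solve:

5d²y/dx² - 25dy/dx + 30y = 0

Characteristic equation: 5r² - 25r + 30 = 0
Divide by 5: r² - 5r + 6 = 0
Roots: r = 3, 2 (distinct real)
General solution: y = C₁e^(3x) + C₂e^(2x)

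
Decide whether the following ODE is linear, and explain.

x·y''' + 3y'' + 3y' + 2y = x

Linear (y and its derivatives appear to the first power only, no products of y terms)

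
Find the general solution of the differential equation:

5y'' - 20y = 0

Characteristic equation: 5r² - 20 = 0
Divide by 5: r² - 4 = 0
Roots: r = 2, -2 (distinct real)
General solution: y = C₁e^(2x) + C₂e^(-2x)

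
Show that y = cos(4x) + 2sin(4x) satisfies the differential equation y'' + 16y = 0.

Verification:
y'' = -16cos(4x) - 32sin(4x)
y'' + 16y = 0 ✓

Yes, it is a solution.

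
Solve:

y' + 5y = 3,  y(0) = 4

General solution: y = 3/5 + Ce^(-5x)
Applying y(0) = 4: C = 4 - 3/5 = 17/5
Particular solution: y = 3/5 + (17/5)e^(-5x)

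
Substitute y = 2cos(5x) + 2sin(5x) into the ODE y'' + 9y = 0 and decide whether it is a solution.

Verification:
y'' = -50cos(5x) - 50sin(5x)
y'' + 9y ≠ 0 (frequency mismatch: got 25 instead of 9)

No, it is not a solution.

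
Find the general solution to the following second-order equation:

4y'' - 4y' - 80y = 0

Characteristic equation: 4r² - 4r - 80 = 0
Divide by 4: r² - r - 20 = 0
Roots: r = 5, -4 (distinct real)
General solution: y = C₁e^(5x) + C₂e^(-4x)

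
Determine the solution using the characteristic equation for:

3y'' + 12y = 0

Characteristic equation: 3r² + 12 = 0
Divide by 3: r² + 4 = 0
Roots: r = ±2i (complex conjugates)
General solution: y = C₁cos(2x) + C₂sin(2x)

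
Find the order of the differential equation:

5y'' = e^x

The order is 2 (highest derivative is of order 2).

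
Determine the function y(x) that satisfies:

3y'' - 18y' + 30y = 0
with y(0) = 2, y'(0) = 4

General solution: y = e^(3x)(C₁cos(x) + C₂sin(x))
Complex roots r = 3 ± i
Applying ICs: C₁ = 2, C₂ = -2
Particular solution: y = e^(3x)(2cos(x) - 2sin(x))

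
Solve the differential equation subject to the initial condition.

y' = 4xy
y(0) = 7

General solution: y = Ce^(2x²)
Applying IC y(0) = 7:
Particular solution: y = 7e^(2x²)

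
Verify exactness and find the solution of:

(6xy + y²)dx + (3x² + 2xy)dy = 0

Verify exactness: ∂M/∂y = ∂N/∂x ✓
Find F(x,y) such that ∂F/∂x = M, ∂F/∂y = N
Solution: 3x²y + xy² = C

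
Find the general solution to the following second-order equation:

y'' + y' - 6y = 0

Characteristic equation: r² + r - 6 = 0
Roots: r = 2, -3 (distinct real)
General solution: y = C₁e^(2x) + C₂e^(-3x)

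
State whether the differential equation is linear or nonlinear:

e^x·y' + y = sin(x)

Linear (y and its derivatives appear to the first power only, no products of y terms)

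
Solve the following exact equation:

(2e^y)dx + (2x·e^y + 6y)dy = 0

Verify exactness: ∂M/∂y = ∂N/∂x ✓
Find F(x,y) such that ∂F/∂x = M, ∂F/∂y = N
Solution: 2x·e^y + 3y² = C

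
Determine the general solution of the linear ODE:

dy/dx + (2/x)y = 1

Using integrating factor method:

General solution: y = (1/3)x + Cx^(-2)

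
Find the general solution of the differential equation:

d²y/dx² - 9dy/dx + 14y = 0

Characteristic equation: r² - 9r + 14 = 0
Roots: r = 7, 2 (distinct real)
General solution: y = C₁e^(7x) + C₂e^(2x)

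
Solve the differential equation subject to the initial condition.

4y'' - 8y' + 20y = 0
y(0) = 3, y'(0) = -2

General solution: y = e^x(C₁cos(2x) + C₂sin(2x))
Complex roots r = 1 ± 2i
Applying ICs: C₁ = 3, C₂ = -5/2
Particular solution: y = e^x(3cos(2x) - (5/2)sin(2x))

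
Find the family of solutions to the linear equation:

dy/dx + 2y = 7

Using integrating factor method:

General solution: y = 7/2 + Ce^(-2x)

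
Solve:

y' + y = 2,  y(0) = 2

General solution: y = 2 + Ce^(-x)
Applying y(0) = 2: C = 2 - 2 = 0
Particular solution: y = 2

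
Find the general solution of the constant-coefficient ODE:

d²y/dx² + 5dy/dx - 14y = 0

Characteristic equation: r² + 5r - 14 = 0
Roots: r = 2, -7 (distinct real)
General solution: y = C₁e^(2x) + C₂e^(-7x)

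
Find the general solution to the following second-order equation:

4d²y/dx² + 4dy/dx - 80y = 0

Characteristic equation: 4r² + 4r - 80 = 0
Divide by 4: r² + r - 20 = 0
Roots: r = 4, -5 (distinct real)
General solution: y = C₁e^(4x) + C₂e^(-5x)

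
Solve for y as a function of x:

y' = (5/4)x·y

Separating variables and integrating:
ln|y| = 5x^2/8 + C

General solution: y = Ce^(5x^2/8)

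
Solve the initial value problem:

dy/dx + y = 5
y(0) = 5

General solution: y = 5 + Ce^(-x)
Applying y(0) = 5: C = 5 - 5 = 0
Particular solution: y = 5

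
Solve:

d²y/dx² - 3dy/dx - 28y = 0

Characteristic equation: r² - 3r - 28 = 0
Roots: r = 7, -4 (distinct real)
General solution: y = C₁e^(7x) + C₂e^(-4x)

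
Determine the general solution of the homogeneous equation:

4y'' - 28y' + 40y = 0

Characteristic equation: 4r² - 28r + 40 = 0
Divide by 4: r² - 7r + 10 = 0
Roots: r = 5, 2 (distinct real)
General solution: y = C₁e^(5x) + C₂e^(2x)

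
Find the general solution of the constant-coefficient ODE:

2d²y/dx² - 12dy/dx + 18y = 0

Characteristic equation: 2r² - 12r + 18 = 0
Divide by 2: r² - 6r + 9 = 0
Factored: (r - 3)² = 0
Repeated root: r = 3
General solution: y = (C₁ + C₂x)e^(3x)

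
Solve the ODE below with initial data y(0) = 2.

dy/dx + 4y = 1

General solution: y = 1/4 + Ce^(-4x)
Applying y(0) = 2: C = 2 - 1/4 = 7/4
Particular solution: y = 1/4 + (7/4)e^(-4x)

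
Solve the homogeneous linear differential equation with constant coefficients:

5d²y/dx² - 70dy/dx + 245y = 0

Characteristic equation: 5r² - 70r + 245 = 0
Divide by 5: r² - 14r + 49 = 0
Factored: (r - 7)² = 0
Repeated root: r = 7
General solution: y = (C₁ + C₂x)e^(7x)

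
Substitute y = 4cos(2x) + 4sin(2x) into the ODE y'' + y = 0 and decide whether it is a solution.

Verification:
y'' = -16cos(2x) - 16sin(2x)
y'' + y ≠ 0 (frequency mismatch: got 4 instead of 1)

No, it is not a solution.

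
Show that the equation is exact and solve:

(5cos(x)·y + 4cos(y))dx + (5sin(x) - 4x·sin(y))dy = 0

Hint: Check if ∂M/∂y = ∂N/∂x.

Verify exactness: ∂M/∂y = ∂N/∂x ✓
Find F(x,y) such that ∂F/∂x = M, ∂F/∂y = N
Solution: 5sin(x)·y + 4x·cos(y) = C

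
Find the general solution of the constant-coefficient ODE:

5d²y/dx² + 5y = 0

Characteristic equation: 5r² + 5 = 0
Divide by 5: r² + 1 = 0
Roots: r = ±i (complex conjugates)
General solution: y = C₁cos(x) + C₂sin(x)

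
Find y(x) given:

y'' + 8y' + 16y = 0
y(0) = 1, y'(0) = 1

General solution: y = (C₁ + C₂x)e^(-4x)
Repeated root r = -4
Applying ICs: C₁ = 1, C₂ = 5
Particular solution: y = (1 + 5x)e^(-4x)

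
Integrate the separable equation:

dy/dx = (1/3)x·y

Separating variables and integrating:
ln|y| = x^2/6 + C

General solution: y = Ce^(x^2/6)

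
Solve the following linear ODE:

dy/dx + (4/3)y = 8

Using integrating factor method:

General solution: y = 6 + Ce^(-4x/3)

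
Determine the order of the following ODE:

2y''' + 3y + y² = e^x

The order is 3 (highest derivative is of order 3).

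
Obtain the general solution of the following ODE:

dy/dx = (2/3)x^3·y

Separating variables and integrating:
ln|y| = x^4/6 + C

General solution: y = Ce^(x^4/6)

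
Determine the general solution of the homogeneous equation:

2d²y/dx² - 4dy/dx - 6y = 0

Characteristic equation: 2r² - 4r - 6 = 0
Divide by 2: r² - 2r - 3 = 0
Roots: r = 3, -1 (distinct real)
General solution: y = C₁e^(3x) + C₂e^(-x)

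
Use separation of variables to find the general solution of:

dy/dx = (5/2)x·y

Separating variables and integrating:
ln|y| = 5x^2/4 + C

General solution: y = Ce^(5x^2/4)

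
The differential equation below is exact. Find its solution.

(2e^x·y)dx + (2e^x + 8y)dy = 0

Verify exactness: ∂M/∂y = ∂N/∂x ✓
Find F(x,y) such that ∂F/∂x = M, ∂F/∂y = N
Solution: 2e^x·y + 4y² = C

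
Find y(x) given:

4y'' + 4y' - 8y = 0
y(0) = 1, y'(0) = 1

General solution: y = C₁e^x + C₂e^(-2x)
Applying ICs: C₁ = 1, C₂ = 0
Particular solution: y = e^x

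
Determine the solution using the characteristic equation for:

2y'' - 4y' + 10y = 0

Characteristic equation: 2r² - 4r + 10 = 0
Divide by 2: r² - 2r + 5 = 0
Roots: r = 1 ± 2i (complex conjugates)
General solution: y = e^x(C₁cos(2x) + C₂sin(2x))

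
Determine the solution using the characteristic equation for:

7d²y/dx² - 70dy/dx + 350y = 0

Characteristic equation: 7r² - 70r + 350 = 0
Divide by 7: r² - 10r + 50 = 0
Roots: r = 5 ± 5i (complex conjugates)
General solution: y = e^(5x)(C₁cos(5x) + C₂sin(5x))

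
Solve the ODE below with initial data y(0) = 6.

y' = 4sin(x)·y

General solution: y = Ce^(-4cos(x))
Applying IC y(0) = 6:
Particular solution: y = 6e^(4(1-cos(x)))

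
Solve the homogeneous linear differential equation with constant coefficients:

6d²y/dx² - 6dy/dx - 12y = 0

Characteristic equation: 6r² - 6r - 12 = 0
Divide by 6: r² - r - 2 = 0
Roots: r = 2, -1 (distinct real)
General solution: y = C₁e^(2x) + C₂e^(-x)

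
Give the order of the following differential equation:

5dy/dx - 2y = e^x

The order is 1 (highest derivative is of order 1).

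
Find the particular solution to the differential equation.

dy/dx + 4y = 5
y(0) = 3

General solution: y = 5/4 + Ce^(-4x)
Applying y(0) = 3: C = 3 - 5/4 = 7/4
Particular solution: y = 5/4 + (7/4)e^(-4x)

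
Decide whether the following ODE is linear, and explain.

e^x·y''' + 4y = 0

Linear (y and its derivatives appear to the first power only, no products of y terms)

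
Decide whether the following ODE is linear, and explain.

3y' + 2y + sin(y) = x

Nonlinear (sin(y) is nonlinear in y)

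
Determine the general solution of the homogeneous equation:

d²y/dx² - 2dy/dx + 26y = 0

Characteristic equation: r² - 2r + 26 = 0
Roots: r = 1 ± 5i (complex conjugates)
General solution: y = e^x(C₁cos(5x) + C₂sin(5x))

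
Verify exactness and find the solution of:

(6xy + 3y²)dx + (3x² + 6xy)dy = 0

Verify exactness: ∂M/∂y = ∂N/∂x ✓
Find F(x,y) such that ∂F/∂x = M, ∂F/∂y = N
Solution: 3x²y + 3xy² = C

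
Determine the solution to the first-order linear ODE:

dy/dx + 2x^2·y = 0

Using integrating factor method:

General solution: y = Ce^(-2x^3/3)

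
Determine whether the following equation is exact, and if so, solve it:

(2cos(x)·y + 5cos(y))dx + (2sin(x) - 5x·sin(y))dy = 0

Verify exactness: ∂M/∂y = ∂N/∂x ✓
Find F(x,y) such that ∂F/∂x = M, ∂F/∂y = N
Solution: 2sin(x)·y + 5x·cos(y) = C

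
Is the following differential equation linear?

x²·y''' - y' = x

Yes. Linear (y and its derivatives appear to the first power only, no products of y terms)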